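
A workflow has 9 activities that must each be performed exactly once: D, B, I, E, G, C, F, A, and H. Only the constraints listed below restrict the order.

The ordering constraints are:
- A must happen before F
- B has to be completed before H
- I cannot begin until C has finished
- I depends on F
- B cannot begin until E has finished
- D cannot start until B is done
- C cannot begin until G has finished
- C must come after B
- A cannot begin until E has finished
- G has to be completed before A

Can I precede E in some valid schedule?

There is a dependency chain E → B → C → I, so I always comes after E.
Hence I can never be scheduled before E.

No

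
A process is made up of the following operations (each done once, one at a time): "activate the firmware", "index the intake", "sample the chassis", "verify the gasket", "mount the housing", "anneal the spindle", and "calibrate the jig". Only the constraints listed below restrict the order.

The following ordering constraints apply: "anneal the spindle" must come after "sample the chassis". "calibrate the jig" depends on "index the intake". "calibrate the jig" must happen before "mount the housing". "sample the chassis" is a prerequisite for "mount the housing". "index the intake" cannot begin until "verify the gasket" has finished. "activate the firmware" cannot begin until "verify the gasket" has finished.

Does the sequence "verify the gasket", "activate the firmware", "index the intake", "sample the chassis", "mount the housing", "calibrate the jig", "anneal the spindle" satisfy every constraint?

No

Here "calibrate the jig" comes after "mount the housing".
That contradicts the constraint that "calibrate the jig" must precede "mount the housing".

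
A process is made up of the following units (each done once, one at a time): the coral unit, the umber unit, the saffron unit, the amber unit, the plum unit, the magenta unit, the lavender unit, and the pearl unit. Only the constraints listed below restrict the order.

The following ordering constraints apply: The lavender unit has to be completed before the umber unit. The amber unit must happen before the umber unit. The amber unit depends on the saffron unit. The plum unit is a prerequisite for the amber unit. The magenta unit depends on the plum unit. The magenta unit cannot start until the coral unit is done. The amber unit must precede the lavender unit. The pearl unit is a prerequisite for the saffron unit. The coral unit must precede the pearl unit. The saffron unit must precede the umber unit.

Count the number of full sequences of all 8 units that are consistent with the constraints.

21

The units with no prerequisites are the coral unit, the plum unit; any of them can be placed first.
Systematically extending each partial ordering one unit at a time and counting, there are 21 complete orderings.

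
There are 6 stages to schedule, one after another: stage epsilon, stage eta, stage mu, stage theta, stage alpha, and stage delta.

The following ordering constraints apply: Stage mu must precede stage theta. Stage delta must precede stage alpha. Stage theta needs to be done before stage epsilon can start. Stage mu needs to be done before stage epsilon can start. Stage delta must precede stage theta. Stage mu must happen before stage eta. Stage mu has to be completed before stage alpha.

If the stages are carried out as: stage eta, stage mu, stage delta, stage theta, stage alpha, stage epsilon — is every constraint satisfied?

No

Here stage mu comes after stage eta.
That contradicts the constraint that stage mu must precede stage eta.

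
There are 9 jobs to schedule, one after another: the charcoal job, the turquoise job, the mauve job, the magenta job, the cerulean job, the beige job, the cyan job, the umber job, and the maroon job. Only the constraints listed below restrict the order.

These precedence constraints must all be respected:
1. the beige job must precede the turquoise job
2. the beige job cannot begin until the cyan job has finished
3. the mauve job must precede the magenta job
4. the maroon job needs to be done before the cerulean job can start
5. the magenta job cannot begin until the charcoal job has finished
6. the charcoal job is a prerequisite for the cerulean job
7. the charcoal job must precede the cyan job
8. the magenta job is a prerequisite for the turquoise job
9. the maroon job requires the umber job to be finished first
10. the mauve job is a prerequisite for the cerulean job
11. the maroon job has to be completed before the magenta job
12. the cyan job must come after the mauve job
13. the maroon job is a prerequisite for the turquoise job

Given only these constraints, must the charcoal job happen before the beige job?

Yes

Chaining the stated constraints: the charcoal job → the cyan job → the beige job.
So the charcoal job must precede the beige job in any valid ordering.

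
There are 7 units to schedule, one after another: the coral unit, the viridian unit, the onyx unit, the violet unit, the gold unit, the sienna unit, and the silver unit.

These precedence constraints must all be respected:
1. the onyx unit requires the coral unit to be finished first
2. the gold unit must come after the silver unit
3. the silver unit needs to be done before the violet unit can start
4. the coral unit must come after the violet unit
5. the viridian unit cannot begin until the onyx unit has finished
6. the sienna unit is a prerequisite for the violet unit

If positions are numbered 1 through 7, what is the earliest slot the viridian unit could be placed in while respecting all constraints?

6

The units that are forced before the viridian unit, directly or transitively, are the coral unit, the onyx unit, the violet unit, the sienna unit, the silver unit. That's 5 units.
So at minimum 5 units come before the viridian unit, putting the viridian unit no earlier than position 6. That position is achievable by scheduling exactly those predecessors first.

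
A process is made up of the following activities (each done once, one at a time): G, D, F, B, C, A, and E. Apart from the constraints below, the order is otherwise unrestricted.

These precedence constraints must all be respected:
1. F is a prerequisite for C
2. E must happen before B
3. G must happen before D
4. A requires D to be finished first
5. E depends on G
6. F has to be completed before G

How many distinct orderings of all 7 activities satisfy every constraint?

F is the only activity with nothing required before it, so every ordering starts there.
Enumerating by repeatedly choosing an available activity (one whose prerequisites are all placed) gives 36 distinct complete orderings.

36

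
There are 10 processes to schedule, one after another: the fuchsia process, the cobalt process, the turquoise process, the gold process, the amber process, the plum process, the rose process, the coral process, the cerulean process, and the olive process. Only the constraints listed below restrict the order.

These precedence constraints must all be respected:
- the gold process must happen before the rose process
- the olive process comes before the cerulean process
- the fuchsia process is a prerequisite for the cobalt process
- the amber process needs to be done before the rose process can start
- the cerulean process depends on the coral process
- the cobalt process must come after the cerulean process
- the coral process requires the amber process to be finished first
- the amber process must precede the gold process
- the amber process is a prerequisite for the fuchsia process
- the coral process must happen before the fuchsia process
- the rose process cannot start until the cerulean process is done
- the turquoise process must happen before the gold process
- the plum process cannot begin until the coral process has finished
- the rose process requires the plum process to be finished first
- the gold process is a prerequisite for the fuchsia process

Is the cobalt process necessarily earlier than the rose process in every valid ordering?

Nothing in the constraints links the cobalt process and the rose process; they are unordered relative to each other.
So the cobalt process can come before the rose process or after — it is not forced.

No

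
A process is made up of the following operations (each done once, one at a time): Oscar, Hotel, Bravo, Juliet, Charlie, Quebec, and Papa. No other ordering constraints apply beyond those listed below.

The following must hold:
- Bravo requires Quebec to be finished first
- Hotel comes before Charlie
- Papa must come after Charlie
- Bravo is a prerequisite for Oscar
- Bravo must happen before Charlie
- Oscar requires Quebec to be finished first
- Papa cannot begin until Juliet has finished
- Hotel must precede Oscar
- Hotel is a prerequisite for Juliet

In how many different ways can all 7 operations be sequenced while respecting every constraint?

The operations with no prerequisites are Hotel, Quebec; any of them can be placed first.
Counting all ways to extend the partial order to a total order gives 33.

33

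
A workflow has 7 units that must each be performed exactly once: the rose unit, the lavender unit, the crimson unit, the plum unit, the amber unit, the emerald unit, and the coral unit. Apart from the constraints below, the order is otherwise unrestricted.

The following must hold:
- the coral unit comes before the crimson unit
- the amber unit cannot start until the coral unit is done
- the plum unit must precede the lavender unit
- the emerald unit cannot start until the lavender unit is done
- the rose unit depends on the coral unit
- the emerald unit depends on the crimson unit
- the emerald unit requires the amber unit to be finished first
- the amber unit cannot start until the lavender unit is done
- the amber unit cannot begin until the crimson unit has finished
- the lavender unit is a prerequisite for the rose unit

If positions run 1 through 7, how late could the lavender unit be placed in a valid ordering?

Following every chain forward from the lavender unit, the units that must come later are the rose unit, the amber unit, the emerald unit — 3 of them.
With 3 mandatory successors out of 7 units total, the latest slot for the lavender unit is 7−3 = 4, and it's reachable by doing all non-successors before the lavender unit.

4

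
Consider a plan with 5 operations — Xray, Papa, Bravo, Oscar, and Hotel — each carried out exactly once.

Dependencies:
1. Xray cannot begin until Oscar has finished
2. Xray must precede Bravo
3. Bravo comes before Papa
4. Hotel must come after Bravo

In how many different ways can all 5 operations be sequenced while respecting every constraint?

Only Oscar has no prerequisites, so it must go first.
Enumerating by repeatedly choosing an available operation (one whose prerequisites are all placed) gives 2 distinct complete orderings.

2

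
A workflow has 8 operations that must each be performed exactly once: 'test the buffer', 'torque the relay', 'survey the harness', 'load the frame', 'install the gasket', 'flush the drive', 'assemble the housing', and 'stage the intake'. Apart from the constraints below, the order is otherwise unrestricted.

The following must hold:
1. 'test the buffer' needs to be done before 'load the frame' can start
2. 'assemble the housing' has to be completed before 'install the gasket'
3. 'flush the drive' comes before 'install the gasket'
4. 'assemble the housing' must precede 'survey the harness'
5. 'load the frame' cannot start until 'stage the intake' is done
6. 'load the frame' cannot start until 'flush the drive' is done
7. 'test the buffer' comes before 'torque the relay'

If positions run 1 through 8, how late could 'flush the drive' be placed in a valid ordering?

6

Following every chain forward from 'flush the drive', the operations that must come later are 'load the frame', 'install the gasket' — 2 of them.
So at least 2 operations follow 'flush the drive', putting 'flush the drive' no later than position 6. That position is achievable by scheduling everything else first.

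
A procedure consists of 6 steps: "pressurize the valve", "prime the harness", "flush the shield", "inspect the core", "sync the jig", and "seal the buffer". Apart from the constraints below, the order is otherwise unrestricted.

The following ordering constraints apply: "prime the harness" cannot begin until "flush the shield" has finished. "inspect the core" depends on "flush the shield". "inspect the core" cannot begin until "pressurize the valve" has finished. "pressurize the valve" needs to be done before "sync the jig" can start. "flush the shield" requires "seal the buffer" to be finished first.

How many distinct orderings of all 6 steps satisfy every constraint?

2 steps have no prerequisites ("pressurize the valve", "seal the buffer"), so any of them could come first.
Systematically extending each partial ordering one step at a time and counting, there are 26 complete orderings.

26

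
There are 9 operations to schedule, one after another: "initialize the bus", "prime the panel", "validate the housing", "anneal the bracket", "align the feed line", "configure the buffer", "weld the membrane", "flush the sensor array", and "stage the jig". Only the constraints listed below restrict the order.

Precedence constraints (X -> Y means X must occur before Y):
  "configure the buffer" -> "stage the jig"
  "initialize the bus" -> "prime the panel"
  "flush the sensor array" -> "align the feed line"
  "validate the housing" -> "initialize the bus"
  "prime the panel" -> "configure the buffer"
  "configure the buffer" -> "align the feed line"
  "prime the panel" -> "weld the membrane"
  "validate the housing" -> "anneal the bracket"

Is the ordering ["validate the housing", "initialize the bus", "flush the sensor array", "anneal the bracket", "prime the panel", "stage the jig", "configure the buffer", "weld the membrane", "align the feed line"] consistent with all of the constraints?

No

The sequence places "stage the jig" ahead of "configure the buffer".
That contradicts the constraint that "configure the buffer" must precede "stage the jig".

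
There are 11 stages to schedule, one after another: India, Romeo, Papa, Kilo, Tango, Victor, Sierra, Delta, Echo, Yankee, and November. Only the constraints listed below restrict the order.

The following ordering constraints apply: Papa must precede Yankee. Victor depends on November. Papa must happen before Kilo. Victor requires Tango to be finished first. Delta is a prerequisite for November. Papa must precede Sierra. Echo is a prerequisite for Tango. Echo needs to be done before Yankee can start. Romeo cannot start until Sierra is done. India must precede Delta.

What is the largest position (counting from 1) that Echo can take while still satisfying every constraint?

Every stage that must follow Echo has to come after it. Tracing all chains starting from Echo, those stages are: Tango, Victor, Yankee — 3 in total.
With 3 mandatory successors out of 11 stages total, the latest slot for Echo is 11−3 = 8, and it's reachable by doing all non-successors before Echo.

8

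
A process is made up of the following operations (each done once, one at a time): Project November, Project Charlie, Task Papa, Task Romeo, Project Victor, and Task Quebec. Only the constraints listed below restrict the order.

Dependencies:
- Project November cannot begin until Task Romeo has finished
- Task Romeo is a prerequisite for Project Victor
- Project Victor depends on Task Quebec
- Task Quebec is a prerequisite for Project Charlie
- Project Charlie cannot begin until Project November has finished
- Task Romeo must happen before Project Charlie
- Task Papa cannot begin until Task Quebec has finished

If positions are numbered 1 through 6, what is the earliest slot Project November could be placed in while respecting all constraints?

The only operation forced before Project November (directly or transitively) is Task Romeo.
With 1 mandatory predecessor, the earliest Project November can sit is position 1+1 = 2, and placing just that one first achieves it.

2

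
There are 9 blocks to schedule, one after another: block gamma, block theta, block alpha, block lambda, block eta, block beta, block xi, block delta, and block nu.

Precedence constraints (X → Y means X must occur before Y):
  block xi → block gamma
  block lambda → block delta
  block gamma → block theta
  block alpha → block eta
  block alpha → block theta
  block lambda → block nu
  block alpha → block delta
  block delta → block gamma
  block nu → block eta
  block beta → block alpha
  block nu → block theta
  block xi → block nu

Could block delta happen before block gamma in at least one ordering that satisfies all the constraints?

Yes

Block delta is actually forced before block gamma by the constraints, so certainly some valid ordering has block delta first.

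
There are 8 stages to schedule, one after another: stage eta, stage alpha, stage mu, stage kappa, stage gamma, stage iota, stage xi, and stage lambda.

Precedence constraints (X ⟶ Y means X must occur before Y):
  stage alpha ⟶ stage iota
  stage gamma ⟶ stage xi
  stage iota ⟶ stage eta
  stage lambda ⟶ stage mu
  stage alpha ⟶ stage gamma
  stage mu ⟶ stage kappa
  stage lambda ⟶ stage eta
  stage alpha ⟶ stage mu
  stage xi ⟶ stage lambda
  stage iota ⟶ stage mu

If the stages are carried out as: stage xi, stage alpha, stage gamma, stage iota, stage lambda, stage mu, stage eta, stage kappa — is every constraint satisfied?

No

The sequence places stage xi ahead of stage gamma.
That contradicts the constraint that stage gamma must precede stage xi.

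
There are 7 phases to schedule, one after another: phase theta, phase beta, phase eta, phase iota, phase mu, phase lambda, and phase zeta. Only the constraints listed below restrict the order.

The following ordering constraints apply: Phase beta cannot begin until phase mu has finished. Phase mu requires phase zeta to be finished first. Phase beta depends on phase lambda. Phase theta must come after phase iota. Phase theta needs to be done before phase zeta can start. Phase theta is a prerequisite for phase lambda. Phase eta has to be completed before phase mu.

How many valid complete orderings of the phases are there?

14

The phases with no prerequisites are phase eta, phase iota; any of them can be placed first.
Counting all ways to extend the partial order to a total order gives 14.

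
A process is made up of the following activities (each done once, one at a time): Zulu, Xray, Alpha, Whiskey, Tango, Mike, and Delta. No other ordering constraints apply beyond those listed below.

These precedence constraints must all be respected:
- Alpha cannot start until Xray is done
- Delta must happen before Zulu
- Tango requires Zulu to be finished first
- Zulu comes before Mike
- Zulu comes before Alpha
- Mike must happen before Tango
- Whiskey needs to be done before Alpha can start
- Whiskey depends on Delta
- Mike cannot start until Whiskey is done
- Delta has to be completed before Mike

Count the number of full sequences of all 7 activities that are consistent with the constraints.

The activities with no prerequisites are Xray, Delta; any of them can be placed first.
Counting all ways to extend the partial order to a total order gives 30.

30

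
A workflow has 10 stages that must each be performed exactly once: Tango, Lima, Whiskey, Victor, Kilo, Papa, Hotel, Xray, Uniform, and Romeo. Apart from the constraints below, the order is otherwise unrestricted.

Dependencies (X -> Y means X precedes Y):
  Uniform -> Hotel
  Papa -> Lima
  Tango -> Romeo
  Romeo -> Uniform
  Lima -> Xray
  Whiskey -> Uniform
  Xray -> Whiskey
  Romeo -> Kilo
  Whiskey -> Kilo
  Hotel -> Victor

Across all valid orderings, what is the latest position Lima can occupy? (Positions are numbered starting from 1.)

Every stage that must follow Lima has to come after it. Tracing all chains starting from Lima, those stages are: Whiskey, Victor, Kilo, Hotel, Xray, Uniform — 6 in total.
So at least 6 stages follow Lima, putting Lima no later than position 4. That position is achievable by scheduling everything else first.

4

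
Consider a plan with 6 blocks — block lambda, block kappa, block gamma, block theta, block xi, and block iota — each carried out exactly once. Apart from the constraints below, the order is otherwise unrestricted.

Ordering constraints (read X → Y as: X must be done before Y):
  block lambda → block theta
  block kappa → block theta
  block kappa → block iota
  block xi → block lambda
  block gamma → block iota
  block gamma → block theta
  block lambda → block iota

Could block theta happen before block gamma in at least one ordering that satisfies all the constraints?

Following block gamma → block theta, block gamma must precede block theta in every valid ordering.
Hence block theta can never be scheduled before block gamma.

No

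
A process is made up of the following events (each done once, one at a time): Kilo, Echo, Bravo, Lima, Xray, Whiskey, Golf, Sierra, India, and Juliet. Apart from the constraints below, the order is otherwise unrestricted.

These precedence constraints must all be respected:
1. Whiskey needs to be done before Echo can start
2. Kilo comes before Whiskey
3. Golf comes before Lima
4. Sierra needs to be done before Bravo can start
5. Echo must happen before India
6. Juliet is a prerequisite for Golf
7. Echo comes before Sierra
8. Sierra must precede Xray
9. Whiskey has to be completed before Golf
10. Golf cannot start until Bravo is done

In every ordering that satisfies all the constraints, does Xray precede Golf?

No

Nothing in the constraints links Xray and Golf; they are unordered relative to each other.
A valid ordering placing Golf before Xray exists, so the answer is no.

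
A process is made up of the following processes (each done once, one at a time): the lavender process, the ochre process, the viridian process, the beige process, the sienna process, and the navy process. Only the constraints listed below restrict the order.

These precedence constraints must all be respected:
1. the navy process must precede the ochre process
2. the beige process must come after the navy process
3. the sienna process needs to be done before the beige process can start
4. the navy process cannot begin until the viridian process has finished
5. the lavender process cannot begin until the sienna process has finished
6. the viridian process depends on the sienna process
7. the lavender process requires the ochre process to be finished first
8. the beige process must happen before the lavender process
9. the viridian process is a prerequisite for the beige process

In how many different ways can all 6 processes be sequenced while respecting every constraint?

Only the sienna process has no prerequisites, so it must go first.
Systematically extending each partial ordering one process at a time and counting, there are 2 complete orderings.

2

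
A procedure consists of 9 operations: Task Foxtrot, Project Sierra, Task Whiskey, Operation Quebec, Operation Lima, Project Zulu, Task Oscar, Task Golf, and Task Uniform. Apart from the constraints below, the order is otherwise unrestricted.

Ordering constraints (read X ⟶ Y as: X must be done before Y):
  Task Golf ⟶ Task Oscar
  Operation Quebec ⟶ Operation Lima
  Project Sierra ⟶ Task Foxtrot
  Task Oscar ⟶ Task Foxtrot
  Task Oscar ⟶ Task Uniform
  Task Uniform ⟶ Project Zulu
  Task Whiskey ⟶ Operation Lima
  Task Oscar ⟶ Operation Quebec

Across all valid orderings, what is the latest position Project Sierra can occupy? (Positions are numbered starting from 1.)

Following the constraints forward from Project Sierra, its only required successor is Task Foxtrot.
So at least 1 operation follows Project Sierra, putting Project Sierra no later than position 8. That position is achievable by scheduling everything else first.

8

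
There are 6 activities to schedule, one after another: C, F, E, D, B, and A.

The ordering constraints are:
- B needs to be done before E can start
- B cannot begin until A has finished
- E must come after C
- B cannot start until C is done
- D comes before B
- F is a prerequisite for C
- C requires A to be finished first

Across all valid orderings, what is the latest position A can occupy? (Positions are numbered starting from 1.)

3

Following every chain forward from A, the activities that must come later are C, E, B — 3 of them.
So at least 3 activities follow A, putting A no later than position 3. That position is achievable by scheduling everything else first.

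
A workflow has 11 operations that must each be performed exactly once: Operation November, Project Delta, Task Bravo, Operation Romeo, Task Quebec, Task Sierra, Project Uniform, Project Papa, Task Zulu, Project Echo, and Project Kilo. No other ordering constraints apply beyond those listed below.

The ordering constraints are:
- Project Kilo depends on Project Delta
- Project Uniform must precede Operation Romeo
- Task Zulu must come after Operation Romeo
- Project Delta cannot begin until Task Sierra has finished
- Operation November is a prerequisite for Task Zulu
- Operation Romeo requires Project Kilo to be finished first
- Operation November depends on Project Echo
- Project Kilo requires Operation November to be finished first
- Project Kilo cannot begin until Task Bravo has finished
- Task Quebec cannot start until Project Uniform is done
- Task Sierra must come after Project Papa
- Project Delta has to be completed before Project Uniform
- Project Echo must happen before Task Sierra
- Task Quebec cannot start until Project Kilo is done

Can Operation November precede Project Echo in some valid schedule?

There is a dependency chain Project Echo → Operation November, so Operation November always comes after Project Echo.
Hence Operation November can never be scheduled before Project Echo.

No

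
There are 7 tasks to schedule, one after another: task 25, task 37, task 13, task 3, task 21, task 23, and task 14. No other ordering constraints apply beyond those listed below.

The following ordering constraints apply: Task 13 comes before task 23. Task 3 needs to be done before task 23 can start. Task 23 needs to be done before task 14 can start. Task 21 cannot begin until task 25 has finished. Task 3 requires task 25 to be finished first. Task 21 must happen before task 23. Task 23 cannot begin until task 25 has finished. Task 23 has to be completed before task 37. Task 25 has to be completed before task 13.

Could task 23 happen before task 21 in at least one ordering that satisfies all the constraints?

There is a dependency chain task 21 → task 23, so task 23 always comes after task 21.
So no valid ordering can have task 23 before task 21.

No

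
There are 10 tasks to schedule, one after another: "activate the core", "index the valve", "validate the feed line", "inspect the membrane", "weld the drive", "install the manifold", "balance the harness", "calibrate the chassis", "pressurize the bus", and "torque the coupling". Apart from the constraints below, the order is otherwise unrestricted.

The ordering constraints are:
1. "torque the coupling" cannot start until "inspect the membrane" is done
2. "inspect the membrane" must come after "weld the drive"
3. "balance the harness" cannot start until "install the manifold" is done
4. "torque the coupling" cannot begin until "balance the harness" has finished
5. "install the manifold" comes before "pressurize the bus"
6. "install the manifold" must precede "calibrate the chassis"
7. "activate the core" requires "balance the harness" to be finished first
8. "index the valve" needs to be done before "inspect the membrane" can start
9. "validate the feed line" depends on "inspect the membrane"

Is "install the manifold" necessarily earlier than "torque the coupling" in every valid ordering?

Yes

Tracing the constraints gives a chain: "install the manifold" → "balance the harness" → "torque the coupling".
So "install the manifold" must precede "torque the coupling" in any valid ordering.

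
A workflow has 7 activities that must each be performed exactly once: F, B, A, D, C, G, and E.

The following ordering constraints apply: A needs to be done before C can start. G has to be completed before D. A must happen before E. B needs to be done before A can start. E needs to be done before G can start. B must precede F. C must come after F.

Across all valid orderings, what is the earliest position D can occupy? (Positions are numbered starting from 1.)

5

Working backwards through the constraints from D, its full set of required predecessors is B, A, G, E — 4 of them.
With 4 mandatory predecessors, the earliest D can sit is position 4+1 = 5, and placing just those 4 first achieves it.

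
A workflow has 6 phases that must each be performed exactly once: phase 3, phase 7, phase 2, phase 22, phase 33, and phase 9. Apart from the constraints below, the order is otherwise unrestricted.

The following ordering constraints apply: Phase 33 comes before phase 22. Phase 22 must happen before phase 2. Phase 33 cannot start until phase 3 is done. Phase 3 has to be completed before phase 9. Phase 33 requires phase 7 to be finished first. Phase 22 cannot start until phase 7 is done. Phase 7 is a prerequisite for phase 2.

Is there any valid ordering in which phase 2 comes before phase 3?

No

Following phase 3 → phase 33 → phase 22 → phase 2, phase 3 must precede phase 2 in every valid ordering.
So no valid ordering can have phase 2 before phase 3.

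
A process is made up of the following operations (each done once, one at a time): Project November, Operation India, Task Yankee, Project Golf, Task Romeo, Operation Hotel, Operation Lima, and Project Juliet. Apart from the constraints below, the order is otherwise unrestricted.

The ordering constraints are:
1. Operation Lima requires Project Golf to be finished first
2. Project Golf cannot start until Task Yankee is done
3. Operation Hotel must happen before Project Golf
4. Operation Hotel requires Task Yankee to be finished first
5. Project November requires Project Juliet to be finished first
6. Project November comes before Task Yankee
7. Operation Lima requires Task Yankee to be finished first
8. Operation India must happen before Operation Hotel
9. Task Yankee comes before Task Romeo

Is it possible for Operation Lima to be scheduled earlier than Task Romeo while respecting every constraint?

No chain of constraints runs from Task Romeo to Operation Lima, so Task Romeo is not required to come first.
That means at least one valid schedule has Operation Lima before Task Romeo.

Yes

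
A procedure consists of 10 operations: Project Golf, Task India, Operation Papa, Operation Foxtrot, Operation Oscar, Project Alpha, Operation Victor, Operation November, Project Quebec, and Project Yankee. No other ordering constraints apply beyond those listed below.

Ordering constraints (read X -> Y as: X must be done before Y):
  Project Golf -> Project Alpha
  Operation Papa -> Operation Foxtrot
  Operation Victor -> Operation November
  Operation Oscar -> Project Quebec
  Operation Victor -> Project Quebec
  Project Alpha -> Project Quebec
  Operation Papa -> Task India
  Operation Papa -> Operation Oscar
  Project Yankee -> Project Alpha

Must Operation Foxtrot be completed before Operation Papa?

No

In fact the dependencies run the other way: Operation Papa → Operation Foxtrot.
So Operation Foxtrot never precedes Operation Papa.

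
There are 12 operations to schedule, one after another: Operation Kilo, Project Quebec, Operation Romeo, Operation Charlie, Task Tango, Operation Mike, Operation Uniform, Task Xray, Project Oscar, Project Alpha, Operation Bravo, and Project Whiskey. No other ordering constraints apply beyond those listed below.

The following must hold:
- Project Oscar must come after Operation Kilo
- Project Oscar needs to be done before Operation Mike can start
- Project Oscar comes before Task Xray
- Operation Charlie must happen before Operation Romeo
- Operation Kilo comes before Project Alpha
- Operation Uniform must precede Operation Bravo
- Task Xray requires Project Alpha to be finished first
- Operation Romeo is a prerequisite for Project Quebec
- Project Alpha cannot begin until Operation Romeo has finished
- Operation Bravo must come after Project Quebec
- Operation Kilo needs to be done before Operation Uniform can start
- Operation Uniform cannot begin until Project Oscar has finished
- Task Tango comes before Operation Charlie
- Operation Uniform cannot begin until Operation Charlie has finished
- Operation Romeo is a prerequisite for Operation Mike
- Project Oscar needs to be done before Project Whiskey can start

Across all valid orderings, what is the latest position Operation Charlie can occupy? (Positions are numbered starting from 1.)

5

Following every chain forward from Operation Charlie, the operations that must come later are Project Quebec, Operation Romeo, Operation Mike, Operation Uniform, Task Xray, Project Alpha, Operation Bravo — 7 of them.
With 7 mandatory successors out of 12 operations total, the latest slot for Operation Charlie is 12−7 = 5, and it's reachable by doing all non-successors before Operation Charlie.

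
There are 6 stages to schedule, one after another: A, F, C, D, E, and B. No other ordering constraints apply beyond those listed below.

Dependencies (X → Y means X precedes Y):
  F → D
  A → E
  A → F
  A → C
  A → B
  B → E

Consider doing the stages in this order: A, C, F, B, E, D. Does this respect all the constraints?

Checking each listed constraint against this order: for instance, A is in position 1 and E in position 5, so that constraint holds — and the remaining constraints check out the same way.

Yes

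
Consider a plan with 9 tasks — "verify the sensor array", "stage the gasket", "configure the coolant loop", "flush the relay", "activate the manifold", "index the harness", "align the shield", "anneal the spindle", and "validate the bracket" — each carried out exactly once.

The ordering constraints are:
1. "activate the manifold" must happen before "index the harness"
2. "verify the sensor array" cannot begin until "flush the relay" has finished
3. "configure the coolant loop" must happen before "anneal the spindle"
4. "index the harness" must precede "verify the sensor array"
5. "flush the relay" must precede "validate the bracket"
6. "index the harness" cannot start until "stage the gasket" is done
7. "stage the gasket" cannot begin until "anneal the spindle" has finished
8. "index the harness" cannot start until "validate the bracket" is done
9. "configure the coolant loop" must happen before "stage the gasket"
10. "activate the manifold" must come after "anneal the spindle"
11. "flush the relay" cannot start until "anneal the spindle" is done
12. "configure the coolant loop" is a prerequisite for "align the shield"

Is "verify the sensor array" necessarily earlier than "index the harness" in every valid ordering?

In fact the dependencies run the other way: "index the harness" → "verify the sensor array".
So "verify the sensor array" never precedes "index the harness".

No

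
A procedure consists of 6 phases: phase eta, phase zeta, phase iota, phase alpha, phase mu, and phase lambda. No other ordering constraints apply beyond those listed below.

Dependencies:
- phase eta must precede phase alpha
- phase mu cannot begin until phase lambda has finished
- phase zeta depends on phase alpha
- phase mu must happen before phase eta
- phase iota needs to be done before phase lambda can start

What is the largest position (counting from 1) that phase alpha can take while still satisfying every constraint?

The only phase forced after phase alpha (directly or by a chain) is phase zeta.
So at least 1 phase follows phase alpha, putting phase alpha no later than position 5. That position is achievable by scheduling everything else first.

5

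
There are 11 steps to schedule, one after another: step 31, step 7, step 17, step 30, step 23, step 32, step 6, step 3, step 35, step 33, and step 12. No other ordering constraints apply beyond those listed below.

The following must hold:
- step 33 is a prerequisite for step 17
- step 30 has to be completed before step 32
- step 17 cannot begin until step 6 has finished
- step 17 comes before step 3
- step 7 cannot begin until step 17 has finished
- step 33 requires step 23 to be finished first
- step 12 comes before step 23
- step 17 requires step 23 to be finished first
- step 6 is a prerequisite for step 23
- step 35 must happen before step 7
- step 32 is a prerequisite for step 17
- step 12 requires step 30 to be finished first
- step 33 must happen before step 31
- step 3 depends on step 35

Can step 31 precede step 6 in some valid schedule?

No

There is a dependency chain step 6 → step 23 → step 33 → step 31, so step 31 always comes after step 6.
So no valid ordering can have step 31 before step 6.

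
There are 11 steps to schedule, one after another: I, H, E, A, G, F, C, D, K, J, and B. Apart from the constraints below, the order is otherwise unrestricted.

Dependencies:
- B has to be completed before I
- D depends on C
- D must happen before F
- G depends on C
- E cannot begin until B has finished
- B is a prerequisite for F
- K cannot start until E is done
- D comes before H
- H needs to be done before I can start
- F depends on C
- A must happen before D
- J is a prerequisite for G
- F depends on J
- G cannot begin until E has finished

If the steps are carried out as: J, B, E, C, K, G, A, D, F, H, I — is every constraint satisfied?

Checking each listed constraint against this order: for instance, B is in position 2 and I in position 11, so that constraint holds — and the remaining constraints check out the same way.

Yes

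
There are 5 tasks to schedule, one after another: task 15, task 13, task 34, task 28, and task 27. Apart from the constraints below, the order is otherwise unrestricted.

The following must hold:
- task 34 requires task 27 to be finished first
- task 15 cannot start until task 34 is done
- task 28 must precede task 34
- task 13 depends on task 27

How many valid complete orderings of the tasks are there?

7

2 tasks have no prerequisites (task 28, task 27), so any of them could come first.
Systematically extending each partial ordering one task at a time and counting, there are 7 complete orderings.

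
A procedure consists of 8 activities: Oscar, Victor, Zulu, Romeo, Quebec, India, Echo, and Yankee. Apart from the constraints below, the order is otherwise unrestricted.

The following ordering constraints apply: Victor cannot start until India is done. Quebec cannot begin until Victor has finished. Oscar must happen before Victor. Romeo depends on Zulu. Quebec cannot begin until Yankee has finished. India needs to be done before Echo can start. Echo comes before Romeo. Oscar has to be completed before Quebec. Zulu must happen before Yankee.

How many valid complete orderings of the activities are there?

264

3 activities have no prerequisites (Oscar, Zulu, India), so any of them could come first.
Counting all ways to extend the partial order to a total order gives 264.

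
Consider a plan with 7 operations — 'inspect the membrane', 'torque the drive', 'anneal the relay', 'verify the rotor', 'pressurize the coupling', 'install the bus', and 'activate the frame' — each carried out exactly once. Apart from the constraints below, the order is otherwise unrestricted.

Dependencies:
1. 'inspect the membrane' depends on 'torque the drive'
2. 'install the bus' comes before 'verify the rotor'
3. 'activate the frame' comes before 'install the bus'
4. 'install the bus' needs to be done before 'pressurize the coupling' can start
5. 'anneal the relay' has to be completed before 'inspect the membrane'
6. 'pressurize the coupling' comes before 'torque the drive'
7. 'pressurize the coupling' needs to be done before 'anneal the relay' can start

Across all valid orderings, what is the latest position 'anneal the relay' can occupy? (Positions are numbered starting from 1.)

Following the constraints forward from 'anneal the relay', its only required successor is 'inspect the membrane'.
So at least 1 operation follows 'anneal the relay', putting 'anneal the relay' no later than position 6. That position is achievable by scheduling everything else first.

6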